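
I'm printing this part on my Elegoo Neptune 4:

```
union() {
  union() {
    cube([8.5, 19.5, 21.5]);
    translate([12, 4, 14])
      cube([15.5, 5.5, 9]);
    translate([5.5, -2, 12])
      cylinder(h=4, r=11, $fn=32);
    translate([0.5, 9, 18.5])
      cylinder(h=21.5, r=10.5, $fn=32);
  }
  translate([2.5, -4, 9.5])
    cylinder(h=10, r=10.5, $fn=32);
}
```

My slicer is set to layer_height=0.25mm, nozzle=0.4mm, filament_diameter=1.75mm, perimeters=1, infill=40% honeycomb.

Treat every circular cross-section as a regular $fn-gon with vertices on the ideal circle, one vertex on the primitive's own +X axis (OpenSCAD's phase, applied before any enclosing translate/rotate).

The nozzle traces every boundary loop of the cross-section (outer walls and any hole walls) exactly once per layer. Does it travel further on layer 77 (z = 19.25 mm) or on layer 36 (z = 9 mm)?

layer 77 (z = 19.25 mm)

Layer 77 (z = 19.25): the 8.5×19.5 cube contributes its full rectangle (perimeter 56.00 mm); the cube at (12, 4) is present — its section is the full 15.5×5.5 rectangle (perimeter 42.00 mm); the cylinder at (5.5, -2) is not intersected at this z (z outside [12, 16]); the cylinder at (0.5, 9): section is a regular 32-gon, circumradius r=10.5 (perimeter = 2·32·10.500·sin(180°/32) = 65.87 mm); Taking the union: the regions partially overlap (shared area 153.74 mm²), so the edge portions inside another operand are dropped and the merged outline is re-measured after clipping — boundary = 111.96 mm; the r=10.5 cylinder at (2.5, -4) gives a regular 32-gon of circumradius 10.5 (constant along its height) (perimeter = 2·32·10.500·sin(180°/32) = 65.87 mm); Combining (union): the regions partially overlap (shared area 90.84 mm²), so the edge portions inside another operand are dropped and the merged outline is re-measured after clipping — boundary = 139.06 mm. So its perimeter = 139.06 mm. Layer 36 (z = 9): the 8.5×19.5 cube contributes its full rectangle (perimeter 56.00 mm); the cube at (12, 4) does not reach this height (z outside [14, 23]); the cylinder at (5.5, -2) does not reach this height (z outside [12, 16]); the cylinder at (0.5, 9) is not intersected at this z (z outside [18.5, 40]); Merging all regions: only the 8.5×19.5 cube is present, so the union is just that shape — boundary = 56.00 mm; the cylinder at (2.5, -4) is absent (z outside [9.5, 19.5]); Taking the union: only the result so far is present, so the union is just that shape — boundary = 56.00 mm. So its perimeter = 56.00 mm. Layer 77 is larger (139.06 vs 56.00 mm).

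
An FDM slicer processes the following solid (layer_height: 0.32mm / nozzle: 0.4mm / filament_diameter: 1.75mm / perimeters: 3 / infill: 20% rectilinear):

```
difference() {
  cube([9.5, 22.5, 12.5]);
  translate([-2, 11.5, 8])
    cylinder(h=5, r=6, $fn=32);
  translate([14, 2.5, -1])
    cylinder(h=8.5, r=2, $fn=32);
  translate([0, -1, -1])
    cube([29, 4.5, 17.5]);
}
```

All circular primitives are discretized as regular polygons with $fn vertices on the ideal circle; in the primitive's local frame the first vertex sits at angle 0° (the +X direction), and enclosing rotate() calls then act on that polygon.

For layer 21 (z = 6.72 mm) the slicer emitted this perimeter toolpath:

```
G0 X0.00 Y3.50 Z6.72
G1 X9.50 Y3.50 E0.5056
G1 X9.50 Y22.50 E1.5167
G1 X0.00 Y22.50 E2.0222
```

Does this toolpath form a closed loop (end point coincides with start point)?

no

Start point (G0): (0.00, 3.50). End point (last G1): the path does not return to the start — open.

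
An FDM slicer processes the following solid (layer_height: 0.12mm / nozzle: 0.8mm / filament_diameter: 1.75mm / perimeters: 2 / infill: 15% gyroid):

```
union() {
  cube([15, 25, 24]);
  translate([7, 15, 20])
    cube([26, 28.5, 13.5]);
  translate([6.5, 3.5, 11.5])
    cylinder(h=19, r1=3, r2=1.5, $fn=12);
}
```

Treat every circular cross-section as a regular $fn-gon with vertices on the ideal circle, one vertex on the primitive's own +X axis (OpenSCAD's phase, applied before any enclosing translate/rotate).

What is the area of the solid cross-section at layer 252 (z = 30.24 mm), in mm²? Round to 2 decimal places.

At z = 30.24 mm: the cube is not intersected at this z (z outside [0, 24]); the 26×28.5 cube at (7, 15) contributes its full rectangle (area 741.00 mm²); the cone at (6.5, 3.5) (r1=3→r2=1.5) has section circumradius 1.521 here — a regular 12-gon (area = (12/2)·1.521²·sin(360°/12) = 6.94 mm²); Combining (union): the 2 present regions are separate (no shared area or edge), so areas and boundary lengths simply add and each stays a separate island — area = 747.94 mm². Overall, the cross-section has 2 separate islands. Net area = 747.94 mm².

747.94 mm²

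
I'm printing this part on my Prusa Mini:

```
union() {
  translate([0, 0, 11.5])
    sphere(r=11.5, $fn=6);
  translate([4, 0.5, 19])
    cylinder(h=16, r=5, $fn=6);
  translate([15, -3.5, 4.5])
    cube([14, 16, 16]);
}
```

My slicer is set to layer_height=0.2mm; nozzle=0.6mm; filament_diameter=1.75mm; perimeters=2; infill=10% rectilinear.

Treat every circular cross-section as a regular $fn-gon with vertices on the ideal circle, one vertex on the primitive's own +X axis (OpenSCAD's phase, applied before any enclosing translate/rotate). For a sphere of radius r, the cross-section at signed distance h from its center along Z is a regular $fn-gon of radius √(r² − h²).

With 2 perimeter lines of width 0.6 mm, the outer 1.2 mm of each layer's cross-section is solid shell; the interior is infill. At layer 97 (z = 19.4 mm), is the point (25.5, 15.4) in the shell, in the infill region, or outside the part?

outside

At z = 19.4 mm: the sphere: section is a regular 6-gon, circumradius = √(r²−h²) = √(11.5²−7.9²) = 8.357; the cylinder at (4, 0.5): section is a regular 6-gon, circumradius r=5; the cube at (15, -3.5) (footprint 14×16) is included at this height; Combining (union): the regions partially overlap (shared area 59.24 mm²), so overlapping operands fuse into one piece — 2 connected regions. Overall, the cross-section has 2 separate islands. The nearest boundary edge runs (15.00, 12.50)→(29.00, 12.50); distance from the point to it = 2.90 mm. The point is not inside any of the regions above, so it lies outside the cross-section (2.90 mm from the nearest boundary).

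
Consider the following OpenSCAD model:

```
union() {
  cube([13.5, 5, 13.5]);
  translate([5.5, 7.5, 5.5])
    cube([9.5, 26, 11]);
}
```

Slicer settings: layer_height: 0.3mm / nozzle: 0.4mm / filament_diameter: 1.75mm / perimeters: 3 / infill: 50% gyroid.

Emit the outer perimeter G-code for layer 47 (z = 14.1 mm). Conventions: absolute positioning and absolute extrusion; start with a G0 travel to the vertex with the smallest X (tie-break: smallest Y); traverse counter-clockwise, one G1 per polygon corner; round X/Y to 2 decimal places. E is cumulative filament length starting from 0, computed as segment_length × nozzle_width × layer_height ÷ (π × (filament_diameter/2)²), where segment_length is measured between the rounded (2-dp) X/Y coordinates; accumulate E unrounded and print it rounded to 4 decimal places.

At z = 14.1 mm: the cube is not intersected at this z (z outside [0, 13.5]); the cube at (5.5, 7.5) is present — its section is the full 9.5×26 rectangle; Combining (union): only the 9.5×26 cube at (5.5, 7.5) is present, so the union is just that shape — 1 connected region. The outline is a single polygon with 4 vertices. Extrusion per mm of travel: 0.4 × 0.3 / (π × 0.875²) = 0.049890. Accumulating E over each segment gives final E = 3.5422.

G0 X5.50 Y7.50 Z14.10
G1 X15.00 Y7.50 E0.4740
G1 X15.00 Y33.50 E1.7711
G1 X5.50 Y33.50 E2.2451
G1 X5.50 Y7.50 E3.5422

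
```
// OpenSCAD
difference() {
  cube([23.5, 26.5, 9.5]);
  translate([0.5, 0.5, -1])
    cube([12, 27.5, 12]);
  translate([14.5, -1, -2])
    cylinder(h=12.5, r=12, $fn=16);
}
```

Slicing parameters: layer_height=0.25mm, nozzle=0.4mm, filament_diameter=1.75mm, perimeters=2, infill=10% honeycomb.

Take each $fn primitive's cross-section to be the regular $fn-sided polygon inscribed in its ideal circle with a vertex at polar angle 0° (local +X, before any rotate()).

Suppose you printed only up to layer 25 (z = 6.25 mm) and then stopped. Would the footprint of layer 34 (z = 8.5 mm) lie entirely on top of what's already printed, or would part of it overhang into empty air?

Compare the two slices. At z = 6.25: the cube is present — its section is the full 23.5×26.5 rectangle (area 622.75 mm²); the cube at (0.5, 0.5) (footprint 12×27.5) is included at this height (area 330.00 mm²); the r=12 cylinder at (14.5, -1) gives a regular 16-gon of circumradius 12 (constant along its height) (area = (16/2)·12.000²·sin(360°/16) = 440.85 mm²); Taking the first minus the rest: starting from the 23.5×26.5 cube (622.75 mm²), the 12×27.5 cube at (0.5, 0.5) partially overlaps it — only the 312.00 mm² overlap (of its 330.00 mm²) is removed, clipping the outline; the r=12 cylinder at (14.5, -1) partially overlaps it — only the 112.75 mm² overlap (of its 440.85 mm²) is removed, clipping the outline — area = 198.00 mm². At z = 8.5: the 23.5×26.5 cube contributes its full rectangle (area 622.75 mm²); the cube at (0.5, 0.5) (footprint 12×27.5) is included at this height (area 330.00 mm²); the r=12 cylinder at (14.5, -1) gives a regular 16-gon of circumradius 12 (constant along its height) (area = (16/2)·12.000²·sin(360°/16) = 440.85 mm²); After the difference (first − rest): starting from the 23.5×26.5 cube (622.75 mm²), the 12×27.5 cube at (0.5, 0.5) partially overlaps it — only the 312.00 mm² overlap (of its 330.00 mm²) is removed, clipping the outline; the r=12 cylinder at (14.5, -1) partially overlaps it — only the 112.75 mm² overlap (of its 440.85 mm²) is removed, clipping the outline — area = 198.00 mm². Checking containment: the cross-section at z = 8.5 is a subset of the cross-section at z = 6.25.

entirely on top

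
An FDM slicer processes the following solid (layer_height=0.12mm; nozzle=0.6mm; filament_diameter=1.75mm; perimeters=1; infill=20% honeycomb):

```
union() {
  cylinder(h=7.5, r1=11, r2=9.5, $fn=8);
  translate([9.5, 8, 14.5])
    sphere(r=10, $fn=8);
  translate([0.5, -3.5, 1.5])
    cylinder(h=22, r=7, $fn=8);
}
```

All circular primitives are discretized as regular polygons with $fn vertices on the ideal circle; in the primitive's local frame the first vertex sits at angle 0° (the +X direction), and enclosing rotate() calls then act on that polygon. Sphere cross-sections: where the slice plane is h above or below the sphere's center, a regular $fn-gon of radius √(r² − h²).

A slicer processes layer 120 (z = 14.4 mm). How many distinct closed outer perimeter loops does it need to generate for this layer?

1

At z = 14.4 mm: the cone is absent (z outside [0, 7.5]); the sphere at (9.5, 8): section is a regular 8-gon, circumradius = √(r²−h²) = √(10²−0.1²) = 9.999; the r=7 cylinder at (0.5, -3.5) gives a regular 8-gon of circumradius 7 (constant along its height); Merging all regions: the regions partially overlap (shared area 6.92 mm²), so overlapping operands fuse into one piece — 1 connected region. The result has 1 disconnected region.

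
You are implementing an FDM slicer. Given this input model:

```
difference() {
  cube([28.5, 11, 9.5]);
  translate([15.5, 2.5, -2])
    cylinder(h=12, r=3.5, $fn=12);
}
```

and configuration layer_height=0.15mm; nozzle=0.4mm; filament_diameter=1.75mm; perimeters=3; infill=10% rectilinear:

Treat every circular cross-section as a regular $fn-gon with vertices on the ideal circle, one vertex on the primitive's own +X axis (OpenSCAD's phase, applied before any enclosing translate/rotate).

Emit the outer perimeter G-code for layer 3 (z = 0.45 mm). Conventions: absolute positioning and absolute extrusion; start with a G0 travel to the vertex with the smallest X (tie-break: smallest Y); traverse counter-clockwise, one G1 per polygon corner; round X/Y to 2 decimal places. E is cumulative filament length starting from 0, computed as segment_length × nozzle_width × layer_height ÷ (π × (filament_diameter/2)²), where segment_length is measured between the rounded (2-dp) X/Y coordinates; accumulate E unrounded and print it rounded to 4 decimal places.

At z = 0.45 mm: the 28.5×11 cube contributes its full rectangle; the r=3.5 cylinder at (15.5, 2.5) gives a regular 12-gon of circumradius 3.5 (constant along its height); Subtracting the remaining from the first: starting from the 28.5×11 cube, the r=3.5 cylinder at (15.5, 2.5) partially overlaps it — only the 33.79 mm² overlap (of its 36.75 mm²) is removed, clipping the outline — 1 connected region. The outline is a single polygon with 15 vertices. Extrusion per mm of travel: 0.4 × 0.15 / (π × 0.875²) = 0.024945. Accumulating E over each segment gives final E = 2.2713.

G0 X0.00 Y0.00 Z0.45
G1 X13.22 Y0.00 E0.3298
G1 X12.47 Y0.75 E0.3562
G1 X12.00 Y2.50 E0.4014
G1 X12.47 Y4.25 E0.4466
G1 X13.75 Y5.53 E0.4918
G1 X15.50 Y6.00 E0.5370
G1 X17.25 Y5.53 E0.5822
G1 X18.53 Y4.25 E0.6273
G1 X19.00 Y2.50 E0.6725
G1 X18.53 Y0.75 E0.7177
G1 X17.78 Y0.00 E0.7442
G1 X28.50 Y0.00 E1.0116
G1 X28.50 Y11.00 E1.2860
G1 X0.00 Y11.00 E1.9970
G1 X0.00 Y0.00 E2.2713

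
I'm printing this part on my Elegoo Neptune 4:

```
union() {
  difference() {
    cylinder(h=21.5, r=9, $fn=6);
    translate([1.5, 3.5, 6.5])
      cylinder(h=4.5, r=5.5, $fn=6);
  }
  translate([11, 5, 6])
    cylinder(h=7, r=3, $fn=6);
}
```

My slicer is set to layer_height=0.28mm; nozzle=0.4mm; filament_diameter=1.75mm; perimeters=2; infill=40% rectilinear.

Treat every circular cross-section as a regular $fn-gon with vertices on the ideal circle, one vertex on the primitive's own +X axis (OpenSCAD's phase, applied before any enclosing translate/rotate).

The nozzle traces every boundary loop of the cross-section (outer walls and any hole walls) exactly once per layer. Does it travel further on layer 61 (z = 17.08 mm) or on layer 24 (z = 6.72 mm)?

layer 24 (z = 6.72 mm)

Layer 61 (z = 17.08): the r=9 cylinder gives a regular 6-gon of circumradius 9 (constant along its height) (perimeter = 2·6·9.000·sin(180°/6) = 54.00 mm); the cylinder at (1.5, 3.5) is absent (z outside [6.5, 11]); Subtracting the remaining from the first: none of the subtracted shapes is present at this height, so the r=9 cylinder is unchanged — boundary = 54.00 mm; the cylinder at (11, 5) is absent (z outside [6, 13]); Merging all regions: only that combined region is present, so the union is just that shape — boundary = 54.00 mm. So its perimeter = 54.00 mm. Layer 24 (z = 6.72): the r=9 cylinder gives a regular 6-gon of circumradius 9 (constant along its height) (perimeter = 2·6·9.000·sin(180°/6) = 54.00 mm); the r=5.5 cylinder at (1.5, 3.5) contributes a regular 6-gon of circumradius 5.5 (perimeter = 2·6·5.500·sin(180°/6) = 33.00 mm); Taking the first minus the rest: starting from the r=9 cylinder, the r=5.5 cylinder at (1.5, 3.5) partially overlaps it — only the 75.80 mm² overlap (of its 78.59 mm²) is removed, clipping the outline — boundary = 64.44 mm; the cylinder at (11, 5): section is a regular 6-gon, circumradius r=3 (perimeter = 2·6·3.000·sin(180°/6) = 18.00 mm); Combining (union): the 2 present regions are separate (no shared area or edge), so areas and boundary lengths simply add and each stays a separate island — boundary = 82.44 mm. So its perimeter = 82.44 mm. Layer 24 is larger (82.44 vs 54.00 mm).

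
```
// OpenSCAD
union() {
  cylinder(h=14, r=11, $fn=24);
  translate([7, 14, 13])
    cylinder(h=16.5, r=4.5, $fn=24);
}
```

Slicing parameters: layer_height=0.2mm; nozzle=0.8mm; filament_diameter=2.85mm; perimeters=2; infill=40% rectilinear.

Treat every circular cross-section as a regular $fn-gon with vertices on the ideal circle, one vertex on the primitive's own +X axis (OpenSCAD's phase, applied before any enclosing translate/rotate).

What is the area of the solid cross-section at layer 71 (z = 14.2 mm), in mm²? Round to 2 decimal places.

62.89 mm²

At z = 14.2 mm: the cylinder is not intersected at this z (z outside [0, 14]); the r=4.5 cylinder at (7, 14) contributes a regular 24-gon of circumradius 4.5 (area = (24/2)·4.500²·sin(360°/24) = 62.89 mm²); Taking the union: only the r=4.5 cylinder at (7, 14) is present, so the union is just that shape — area = 62.89 mm². Overall, the cross-section is a single solid region. Net area = 62.89 mm².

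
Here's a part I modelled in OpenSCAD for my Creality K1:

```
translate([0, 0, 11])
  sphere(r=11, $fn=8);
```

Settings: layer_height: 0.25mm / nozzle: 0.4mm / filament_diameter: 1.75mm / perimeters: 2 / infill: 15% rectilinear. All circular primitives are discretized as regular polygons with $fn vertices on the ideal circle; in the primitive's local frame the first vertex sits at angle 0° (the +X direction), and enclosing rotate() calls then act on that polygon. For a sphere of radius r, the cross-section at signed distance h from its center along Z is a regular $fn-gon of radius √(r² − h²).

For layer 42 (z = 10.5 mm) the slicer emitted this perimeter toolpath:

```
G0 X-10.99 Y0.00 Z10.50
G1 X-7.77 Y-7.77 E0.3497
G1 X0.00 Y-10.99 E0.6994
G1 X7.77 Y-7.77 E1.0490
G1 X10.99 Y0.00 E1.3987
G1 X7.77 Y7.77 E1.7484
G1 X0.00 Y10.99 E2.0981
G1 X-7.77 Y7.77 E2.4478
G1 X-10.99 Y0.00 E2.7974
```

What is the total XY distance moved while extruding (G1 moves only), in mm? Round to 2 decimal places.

67.29 mm

Sum the Euclidean lengths of each G1 segment: total = 67.29 mm.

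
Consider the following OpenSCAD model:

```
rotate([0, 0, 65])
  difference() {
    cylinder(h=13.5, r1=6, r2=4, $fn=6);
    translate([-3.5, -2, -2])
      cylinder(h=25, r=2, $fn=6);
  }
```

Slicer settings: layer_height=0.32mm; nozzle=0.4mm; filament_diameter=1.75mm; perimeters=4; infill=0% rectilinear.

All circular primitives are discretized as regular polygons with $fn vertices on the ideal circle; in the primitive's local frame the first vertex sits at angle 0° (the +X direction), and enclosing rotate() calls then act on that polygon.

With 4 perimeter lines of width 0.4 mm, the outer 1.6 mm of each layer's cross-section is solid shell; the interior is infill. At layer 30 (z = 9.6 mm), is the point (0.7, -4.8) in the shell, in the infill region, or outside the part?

At z = 9.6 mm: the cone: at t=0.711 of its height the radius interpolates to r₁+(r₂−r₁)t = 4.578, giving a regular 6-gon of that circumradius; the cylinder at (-3.5, -2): section is a regular 6-gon, circumradius r=2; After the difference (first − rest): starting from the cone, the r=2 cylinder at (-3.5, -2) partially overlaps it — only the 4.93 mm² overlap (of its 10.39 mm²) is removed, clipping the outline — 1 connected region; (whole slice rotated 65° about Z — lengths, areas and connectivity unchanged). Overall, the cross-section is a single solid region. Undo the 65° rotation: the query point maps to (-4.054, -2.663) in the un-rotated model frame. The nearest boundary edge runs (-2.46, -3.67)→(-1.50, -2.00); distance from the point to it = 1.88 mm. The point is not inside any of the regions above, so it lies outside the cross-section (1.88 mm from the nearest boundary).

outside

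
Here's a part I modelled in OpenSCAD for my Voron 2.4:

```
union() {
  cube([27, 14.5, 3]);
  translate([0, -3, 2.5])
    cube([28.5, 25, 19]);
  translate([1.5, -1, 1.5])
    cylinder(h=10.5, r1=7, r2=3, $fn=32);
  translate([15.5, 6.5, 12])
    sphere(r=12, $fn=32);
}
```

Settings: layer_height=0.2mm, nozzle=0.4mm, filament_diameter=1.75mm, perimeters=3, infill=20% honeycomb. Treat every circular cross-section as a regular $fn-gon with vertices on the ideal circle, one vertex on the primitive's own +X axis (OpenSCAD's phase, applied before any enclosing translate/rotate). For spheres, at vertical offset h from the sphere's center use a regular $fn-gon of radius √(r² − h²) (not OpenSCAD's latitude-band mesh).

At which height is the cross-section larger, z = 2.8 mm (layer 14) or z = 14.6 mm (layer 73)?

Layer 14 (z = 2.8): the 27×14.5 cube contributes its full rectangle (area 391.50 mm²); the cube at (0, -3) is present — its section is the full 28.5×25 rectangle (area 712.50 mm²); the cone at (1.5, -1) (r1=7→r2=3) has section circumradius 6.505 here — a regular 32-gon (area = (32/2)·6.505²·sin(360°/32) = 132.07 mm²); the sphere at (15.5, 6.5): section is a regular 32-gon, circumradius = √(r²−h²) = √(12²−9.2²) = 7.705 (area = (32/2)·7.705²·sin(360°/32) = 185.29 mm²); Combining (union): the regions partially overlap — summed areas 1421.36 mm² minus the doubly-counted overlap 635.21 mm² gives 786.16 mm² — area = 786.16 mm². So its area = 786.16 mm². Layer 73 (z = 14.6): the cube is not intersected at this z (z outside [0, 3]); the 28.5×25 cube at (0, -3) contributes its full rectangle (area 712.50 mm²); the cone at (1.5, -1) is absent (z outside [1.5, 12]); the r=12 sphere at (15.5, 6.5) slices to a regular 32-gon of circumradius 11.715 (√(r²−h²) with h=2.6 from center) (area = (32/2)·11.715²·sin(360°/32) = 428.39 mm²); Combining (union): the regions partially overlap — summed areas 1140.89 mm² minus the doubly-counted overlap 408.26 mm² gives 732.63 mm² — area = 732.63 mm². So its area = 732.63 mm². Layer 14 is larger (786.16 vs 732.63 mm²).

layer 14 (z = 2.8 mm)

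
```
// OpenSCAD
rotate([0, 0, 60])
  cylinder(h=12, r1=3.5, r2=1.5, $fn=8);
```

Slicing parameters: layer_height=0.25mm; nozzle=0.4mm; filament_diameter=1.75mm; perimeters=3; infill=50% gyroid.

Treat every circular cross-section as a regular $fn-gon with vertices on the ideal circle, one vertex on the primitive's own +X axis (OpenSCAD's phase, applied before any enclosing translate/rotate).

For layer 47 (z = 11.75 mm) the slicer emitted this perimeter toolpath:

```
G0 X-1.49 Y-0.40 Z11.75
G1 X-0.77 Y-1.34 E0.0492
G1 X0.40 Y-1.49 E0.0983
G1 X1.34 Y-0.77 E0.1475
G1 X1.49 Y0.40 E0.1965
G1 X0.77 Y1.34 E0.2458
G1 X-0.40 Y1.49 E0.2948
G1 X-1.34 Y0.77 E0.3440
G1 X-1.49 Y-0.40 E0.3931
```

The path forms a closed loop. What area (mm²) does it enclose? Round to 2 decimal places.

6.74 mm²

Apply the shoelace formula to the sequence of (X, Y) vertices; enclosed area = 6.74 mm².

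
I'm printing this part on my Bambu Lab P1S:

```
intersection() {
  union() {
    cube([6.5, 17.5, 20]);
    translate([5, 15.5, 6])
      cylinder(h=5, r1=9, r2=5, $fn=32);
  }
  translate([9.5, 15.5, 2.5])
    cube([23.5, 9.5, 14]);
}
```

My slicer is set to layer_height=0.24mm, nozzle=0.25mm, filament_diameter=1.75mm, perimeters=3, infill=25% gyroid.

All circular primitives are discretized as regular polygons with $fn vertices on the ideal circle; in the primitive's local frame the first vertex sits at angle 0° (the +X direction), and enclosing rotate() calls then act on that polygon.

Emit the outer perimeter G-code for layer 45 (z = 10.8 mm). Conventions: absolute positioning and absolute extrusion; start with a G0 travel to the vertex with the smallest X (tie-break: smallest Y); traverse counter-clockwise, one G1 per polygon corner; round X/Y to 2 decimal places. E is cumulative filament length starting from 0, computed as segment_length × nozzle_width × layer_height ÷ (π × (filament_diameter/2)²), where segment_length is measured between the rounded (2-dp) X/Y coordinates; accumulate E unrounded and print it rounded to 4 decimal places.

G0 X9.50 Y15.50 Z10.80
G1 X10.16 Y15.50 E0.0165
G1 X10.06 Y16.51 E0.0418
G1 X9.77 Y17.47 E0.0668
G1 X9.50 Y17.97 E0.0810
G1 X9.50 Y15.50 E0.1426

At z = 10.8 mm: the cube (footprint 6.5×17.5) is included at this height; the cone at (5, 15.5) (r1=9→r2=5) has section circumradius 5.160 here — a regular 32-gon; Taking the union: the regions partially overlap (shared area 41.17 mm²), so overlapping operands fuse into one piece — 1 connected region; the cube at (9.5, 15.5) is present — its section is the full 23.5×9.5 rectangle; Keeping only the common overlap: the 23.5×9.5 cube at (9.5, 15.5) partially overlaps the result so far; clipping to the common part keeps 1.08 mm² — 1 connected region. The outline is a single polygon with 5 vertices. Extrusion per mm of travel: 0.25 × 0.24 / (π × 0.875²) = 0.024945. Accumulating E over each segment gives final E = 0.1426.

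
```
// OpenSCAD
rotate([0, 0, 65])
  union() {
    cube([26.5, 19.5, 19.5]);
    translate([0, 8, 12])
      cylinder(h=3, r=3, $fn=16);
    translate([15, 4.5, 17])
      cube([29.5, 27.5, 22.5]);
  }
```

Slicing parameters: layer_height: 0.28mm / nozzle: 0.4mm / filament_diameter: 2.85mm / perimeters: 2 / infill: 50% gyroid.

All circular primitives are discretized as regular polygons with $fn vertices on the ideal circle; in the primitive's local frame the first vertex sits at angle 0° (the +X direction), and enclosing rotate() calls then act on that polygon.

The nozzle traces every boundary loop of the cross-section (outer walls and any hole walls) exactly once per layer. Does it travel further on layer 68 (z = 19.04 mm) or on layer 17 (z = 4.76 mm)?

Layer 68 (z = 19.04): the cube is present — its section is the full 26.5×19.5 rectangle (perimeter 92.00 mm); the cylinder at (0, 8) is absent (z outside [12, 15]); the cube at (15, 4.5) is present — its section is the full 29.5×27.5 rectangle (perimeter 114.00 mm); Combining (union): the regions partially overlap (shared area 172.50 mm²), so the edge portions inside another operand are dropped and the merged outline is re-measured after clipping — boundary = 153.00 mm; (whole slice rotated 65° about Z — lengths, areas and connectivity unchanged). So its perimeter = 153.00 mm. Layer 17 (z = 4.76): the cube is present — its section is the full 26.5×19.5 rectangle (perimeter 92.00 mm); the cylinder at (0, 8) is not intersected at this z (z outside [12, 15]); the cube at (15, 4.5) is absent (z outside [17, 39.5]); Combining (union): only the 26.5×19.5 cube is present, so the union is just that shape — boundary = 92.00 mm; (whole slice rotated 65° about Z — lengths, areas and connectivity unchanged). So its perimeter = 92.00 mm. Layer 68 is larger (153.00 vs 92.00 mm).

layer 68 (z = 19.04 mm)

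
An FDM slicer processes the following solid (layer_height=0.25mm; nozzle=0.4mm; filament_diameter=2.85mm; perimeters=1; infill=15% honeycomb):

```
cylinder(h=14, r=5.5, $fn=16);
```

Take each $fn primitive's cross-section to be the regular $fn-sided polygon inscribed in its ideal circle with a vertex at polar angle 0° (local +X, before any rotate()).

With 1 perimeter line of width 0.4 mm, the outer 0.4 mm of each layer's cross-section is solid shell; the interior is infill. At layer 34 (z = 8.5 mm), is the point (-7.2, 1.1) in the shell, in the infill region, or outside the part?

outside

At z = 8.5 mm: the r=5.5 cylinder gives a regular 16-gon of circumradius 5.5 (constant along its height). Overall, the cross-section is a single solid region. The nearest boundary edge runs (-5.08, 2.10)→(-5.50, 0.00); distance from the point to it = 1.88 mm. The point is not inside any of the regions above, so it lies outside the cross-section (1.88 mm from the nearest boundary).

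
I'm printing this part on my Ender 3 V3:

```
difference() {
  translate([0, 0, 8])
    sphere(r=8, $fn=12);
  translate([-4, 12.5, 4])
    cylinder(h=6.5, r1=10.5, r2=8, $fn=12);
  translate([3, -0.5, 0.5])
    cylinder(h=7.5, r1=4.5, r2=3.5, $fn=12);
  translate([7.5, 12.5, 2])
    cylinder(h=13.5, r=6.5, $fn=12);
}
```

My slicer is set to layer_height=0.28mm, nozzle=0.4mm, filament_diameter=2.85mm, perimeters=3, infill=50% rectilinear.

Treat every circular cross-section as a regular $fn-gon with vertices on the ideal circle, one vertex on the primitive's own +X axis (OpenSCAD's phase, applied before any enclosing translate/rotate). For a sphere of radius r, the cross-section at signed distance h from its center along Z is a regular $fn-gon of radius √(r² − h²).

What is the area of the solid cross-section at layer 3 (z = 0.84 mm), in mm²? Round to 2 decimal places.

At z = 0.84 mm: the sphere: section is a regular 12-gon, circumradius = √(r²−h²) = √(8²−7.16²) = 3.569 (area = (12/2)·3.569²·sin(360°/12) = 38.20 mm²); the cone at (-4, 12.5) is absent (z outside [4, 10.5]); the cone at (3, -0.5) contributes a regular 12-gon of circumradius 4.455 (interpolated between r1=4.5 and r2=3.5 at t=0.045) (area = (12/2)·4.455²·sin(360°/12) = 59.53 mm²); the cylinder at (7.5, 12.5) is not intersected at this z (z outside [2, 15.5]); Subtracting the remaining from the first: starting from the r=8 sphere (38.20 mm²), the cone at (3, -0.5) partially overlaps it — only the 24.61 mm² overlap (of its 59.53 mm²) is removed, clipping the outline — area = 13.60 mm². Overall, the cross-section is a single solid region. Net area = 13.60 mm².

13.60 mm²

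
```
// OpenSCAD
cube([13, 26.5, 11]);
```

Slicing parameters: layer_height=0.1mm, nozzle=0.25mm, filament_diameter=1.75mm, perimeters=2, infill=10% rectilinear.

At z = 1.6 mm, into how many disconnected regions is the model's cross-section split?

At z = 1.6 mm: the cube (footprint 13×26.5) is included at this height. The result has 1 disconnected region.

1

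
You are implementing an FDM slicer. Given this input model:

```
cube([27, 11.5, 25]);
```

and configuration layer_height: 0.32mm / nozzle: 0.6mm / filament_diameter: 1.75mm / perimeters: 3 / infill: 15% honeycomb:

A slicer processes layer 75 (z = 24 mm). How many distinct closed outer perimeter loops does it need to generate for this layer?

At z = 24 mm: the 27×11.5 cube contributes its full rectangle. The result has 1 disconnected region.

1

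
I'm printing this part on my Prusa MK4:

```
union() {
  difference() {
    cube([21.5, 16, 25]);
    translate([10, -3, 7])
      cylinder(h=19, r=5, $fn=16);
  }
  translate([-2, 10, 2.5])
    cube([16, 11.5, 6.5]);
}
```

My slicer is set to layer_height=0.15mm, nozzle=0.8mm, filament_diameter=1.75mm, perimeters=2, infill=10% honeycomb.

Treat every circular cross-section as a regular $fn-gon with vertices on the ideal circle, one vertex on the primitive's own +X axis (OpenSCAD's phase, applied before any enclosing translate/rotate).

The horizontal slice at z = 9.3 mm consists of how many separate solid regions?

At z = 9.3 mm: the cube (footprint 21.5×16) is included at this height; the r=5 cylinder at (10, -3) gives a regular 16-gon of circumradius 5 (constant along its height); After the difference (first − rest): starting from the 21.5×16 cube, the r=5 cylinder at (10, -3) partially overlaps it — only the 10.61 mm² overlap (of its 76.54 mm²) is removed, clipping the outline — 1 connected region; the cube at (-2, 10) is not intersected at this z (z outside [2.5, 9]); Combining (union): only that combined region is present, so the union is just that shape — 1 connected region. The result has 1 disconnected region.

1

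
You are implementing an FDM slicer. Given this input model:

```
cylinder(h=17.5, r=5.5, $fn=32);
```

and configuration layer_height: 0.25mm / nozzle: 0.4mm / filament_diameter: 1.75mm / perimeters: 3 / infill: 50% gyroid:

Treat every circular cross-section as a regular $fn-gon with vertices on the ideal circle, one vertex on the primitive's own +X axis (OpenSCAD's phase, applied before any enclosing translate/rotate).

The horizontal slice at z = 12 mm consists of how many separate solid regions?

1

At z = 12 mm: the r=5.5 cylinder gives a regular 32-gon of circumradius 5.5 (constant along its height). The result has 1 disconnected region.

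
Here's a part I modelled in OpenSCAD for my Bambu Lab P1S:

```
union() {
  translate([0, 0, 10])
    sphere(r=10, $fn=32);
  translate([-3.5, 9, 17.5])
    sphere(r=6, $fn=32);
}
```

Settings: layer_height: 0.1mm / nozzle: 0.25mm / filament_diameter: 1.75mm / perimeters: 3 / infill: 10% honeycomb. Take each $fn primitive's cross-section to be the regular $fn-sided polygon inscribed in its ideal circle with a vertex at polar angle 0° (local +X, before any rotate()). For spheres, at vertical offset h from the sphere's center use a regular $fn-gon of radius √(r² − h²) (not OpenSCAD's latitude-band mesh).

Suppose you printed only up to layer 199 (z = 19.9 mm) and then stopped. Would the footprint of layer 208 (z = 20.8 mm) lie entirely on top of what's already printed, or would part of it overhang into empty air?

Compare the two slices. At z = 19.9: the sphere: section is a regular 32-gon, circumradius = √(r²−h²) = √(10²−9.9²) = 1.411 (area = (32/2)·1.411²·sin(360°/32) = 6.21 mm²); the r=6 sphere at (-3.5, 9) contributes a regular 32-gon of circumradius √(6²−2.4²) = 5.499 (area = (32/2)·5.499²·sin(360°/32) = 94.39 mm²); Merging all regions: the 2 present regions are separate (no shared area or edge), so areas and boundary lengths simply add and each stays a separate island — area = 100.60 mm². At z = 20.8: the sphere does not reach this height (|z−center|=10.800 > r=10); the sphere at (-3.5, 9): section is a regular 32-gon, circumradius = √(r²−h²) = √(6²−3.3²) = 5.011 (area = (32/2)·5.011²·sin(360°/32) = 78.38 mm²); Taking the union: only the r=6 sphere at (-3.5, 9) is present, so the union is just that shape — area = 78.38 mm². Checking containment: the cross-section at z = 20.8 is a subset of the cross-section at z = 19.9.

entirely on top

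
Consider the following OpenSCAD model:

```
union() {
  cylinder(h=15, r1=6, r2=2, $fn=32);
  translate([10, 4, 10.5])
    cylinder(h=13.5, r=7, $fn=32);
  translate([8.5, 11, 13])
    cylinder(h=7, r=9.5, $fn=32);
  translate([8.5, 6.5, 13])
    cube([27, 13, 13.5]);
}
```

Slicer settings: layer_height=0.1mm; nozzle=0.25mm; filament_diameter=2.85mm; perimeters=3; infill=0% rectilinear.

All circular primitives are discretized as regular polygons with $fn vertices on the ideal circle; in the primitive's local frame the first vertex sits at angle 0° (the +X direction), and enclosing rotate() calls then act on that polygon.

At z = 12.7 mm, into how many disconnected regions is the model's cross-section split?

At z = 12.7 mm: the cone: at t=0.847 of its height the radius interpolates to r₁+(r₂−r₁)t = 2.613, giving a regular 32-gon of that circumradius; the r=7 cylinder at (10, 4) gives a regular 32-gon of circumradius 7 (constant along its height); the cylinder at (8.5, 11) is not intersected at this z (z outside [13, 20]); the cube at (8.5, 6.5) is absent (z outside [13, 26.5]); Combining (union): the 2 present regions are separate (no shared area or edge), so areas and boundary lengths simply add and each stays a separate island — 2 connected regions. The result has 2 disconnected regions.

2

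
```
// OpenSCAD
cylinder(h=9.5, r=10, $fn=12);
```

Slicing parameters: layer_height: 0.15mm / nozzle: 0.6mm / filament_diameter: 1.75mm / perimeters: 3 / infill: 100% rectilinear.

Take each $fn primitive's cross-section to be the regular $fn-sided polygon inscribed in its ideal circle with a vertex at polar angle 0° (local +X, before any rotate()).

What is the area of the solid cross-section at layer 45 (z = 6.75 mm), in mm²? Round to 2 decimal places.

At z = 6.75 mm: the r=10 cylinder gives a regular 12-gon of circumradius 10 (constant along its height) (area = (12/2)·10.000²·sin(360°/12) = 300.00 mm²). Overall, the cross-section is a single solid region. Net area = 300.00 mm².

300.00 mm²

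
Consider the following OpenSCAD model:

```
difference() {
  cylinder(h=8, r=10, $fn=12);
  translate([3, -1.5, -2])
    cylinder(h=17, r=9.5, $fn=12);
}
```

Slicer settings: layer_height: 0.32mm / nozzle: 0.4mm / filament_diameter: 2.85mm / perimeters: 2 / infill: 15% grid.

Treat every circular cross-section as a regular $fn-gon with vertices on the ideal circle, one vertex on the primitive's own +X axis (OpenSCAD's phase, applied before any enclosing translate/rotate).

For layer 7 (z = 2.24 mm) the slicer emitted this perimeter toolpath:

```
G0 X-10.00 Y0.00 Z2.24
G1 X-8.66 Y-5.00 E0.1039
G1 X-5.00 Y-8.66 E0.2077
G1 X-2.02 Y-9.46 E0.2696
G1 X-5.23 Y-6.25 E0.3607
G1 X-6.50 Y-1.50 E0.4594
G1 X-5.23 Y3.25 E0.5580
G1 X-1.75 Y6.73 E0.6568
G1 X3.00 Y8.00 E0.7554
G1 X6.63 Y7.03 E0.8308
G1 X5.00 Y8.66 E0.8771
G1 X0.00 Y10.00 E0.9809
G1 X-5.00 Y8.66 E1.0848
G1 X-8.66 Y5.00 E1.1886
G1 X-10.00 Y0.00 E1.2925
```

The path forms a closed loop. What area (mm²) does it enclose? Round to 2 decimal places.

Apply the shoelace formula to the sequence of (X, Y) vertices; enclosed area = 78.91 mm².

78.91 mm²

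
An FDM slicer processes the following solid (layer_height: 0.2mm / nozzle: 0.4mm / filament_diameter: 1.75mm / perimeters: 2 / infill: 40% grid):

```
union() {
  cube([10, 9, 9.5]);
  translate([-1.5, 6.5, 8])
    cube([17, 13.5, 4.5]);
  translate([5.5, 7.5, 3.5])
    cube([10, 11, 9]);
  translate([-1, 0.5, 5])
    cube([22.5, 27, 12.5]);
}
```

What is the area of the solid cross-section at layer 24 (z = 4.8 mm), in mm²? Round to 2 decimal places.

193.25 mm²

At z = 4.8 mm: the cube is present — its section is the full 10×9 rectangle (area 90.00 mm²); the cube at (-1.5, 6.5) is absent (z outside [8, 12.5]); the cube at (5.5, 7.5) (footprint 10×11) is included at this height (area 110.00 mm²); the cube at (-1, 0.5) is absent (z outside [5, 17.5]); Combining (union): the regions partially overlap — summed areas 200.00 mm² minus the doubly-counted overlap 6.75 mm² gives 193.25 mm² — area = 193.25 mm². Overall, the cross-section is a single solid region. Net area = 193.25 mm².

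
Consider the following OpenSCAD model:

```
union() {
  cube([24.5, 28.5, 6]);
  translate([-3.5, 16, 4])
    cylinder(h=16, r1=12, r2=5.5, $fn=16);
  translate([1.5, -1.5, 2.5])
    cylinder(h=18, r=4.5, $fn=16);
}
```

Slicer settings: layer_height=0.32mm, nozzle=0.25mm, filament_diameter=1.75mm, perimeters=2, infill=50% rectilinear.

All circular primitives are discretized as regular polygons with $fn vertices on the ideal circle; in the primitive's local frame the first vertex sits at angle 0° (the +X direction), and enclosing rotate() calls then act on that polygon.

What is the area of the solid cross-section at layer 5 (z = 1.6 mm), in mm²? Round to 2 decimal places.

At z = 1.6 mm: the cube (footprint 24.5×28.5) is included at this height (area 698.25 mm²); the cone at (-3.5, 16) is absent (z outside [4, 20]); the cylinder at (1.5, -1.5) does not reach this height (z outside [2.5, 20.5]); Taking the union: only the 24.5×28.5 cube is present, so the union is just that shape — area = 698.25 mm². Overall, the cross-section is a single solid region. Net area = 698.25 mm².

698.25 mm²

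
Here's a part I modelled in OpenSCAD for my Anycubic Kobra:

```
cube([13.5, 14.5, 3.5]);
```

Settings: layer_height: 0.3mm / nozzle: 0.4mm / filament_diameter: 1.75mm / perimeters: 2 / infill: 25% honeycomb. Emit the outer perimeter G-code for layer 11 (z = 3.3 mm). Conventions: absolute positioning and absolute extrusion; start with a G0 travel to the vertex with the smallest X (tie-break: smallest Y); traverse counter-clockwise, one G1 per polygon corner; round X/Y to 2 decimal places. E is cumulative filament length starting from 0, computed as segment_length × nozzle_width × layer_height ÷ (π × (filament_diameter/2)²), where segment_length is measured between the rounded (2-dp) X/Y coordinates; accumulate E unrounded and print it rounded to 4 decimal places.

At z = 3.3 mm: the cube (footprint 13.5×14.5) is included at this height. The outline is a single polygon with 4 vertices. Extrusion per mm of travel: 0.4 × 0.3 / (π × 0.875²) = 0.049890. Accumulating E over each segment gives final E = 2.7939.

G0 X0.00 Y0.00 Z3.30
G1 X13.50 Y0.00 E0.6735
G1 X13.50 Y14.50 E1.3969
G1 X0.00 Y14.50 E2.0704
G1 X0.00 Y0.00 E2.7939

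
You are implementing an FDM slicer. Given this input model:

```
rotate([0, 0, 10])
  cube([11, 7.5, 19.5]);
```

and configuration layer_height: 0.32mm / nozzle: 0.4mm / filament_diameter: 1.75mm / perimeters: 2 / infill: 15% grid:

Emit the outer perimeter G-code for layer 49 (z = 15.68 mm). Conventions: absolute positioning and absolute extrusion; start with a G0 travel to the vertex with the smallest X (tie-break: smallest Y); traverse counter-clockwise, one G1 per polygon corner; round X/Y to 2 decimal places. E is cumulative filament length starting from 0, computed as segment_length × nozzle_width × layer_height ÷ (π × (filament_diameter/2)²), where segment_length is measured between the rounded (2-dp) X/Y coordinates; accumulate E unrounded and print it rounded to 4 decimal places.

At z = 15.68 mm: the cube (footprint 11×7.5) is included at this height; (whole slice rotated 10° about Z — lengths, areas and connectivity unchanged). The outline is a single polygon with 4 vertices. Extrusion per mm of travel: 0.4 × 0.32 / (π × 0.875²) = 0.053216. Accumulating E over each segment gives final E = 1.9691.

G0 X-1.30 Y7.39 Z15.68
G1 X0.00 Y0.00 E0.3993
G1 X10.83 Y1.91 E0.9845
G1 X9.53 Y9.30 E1.3838
G1 X-1.30 Y7.39 E1.9691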